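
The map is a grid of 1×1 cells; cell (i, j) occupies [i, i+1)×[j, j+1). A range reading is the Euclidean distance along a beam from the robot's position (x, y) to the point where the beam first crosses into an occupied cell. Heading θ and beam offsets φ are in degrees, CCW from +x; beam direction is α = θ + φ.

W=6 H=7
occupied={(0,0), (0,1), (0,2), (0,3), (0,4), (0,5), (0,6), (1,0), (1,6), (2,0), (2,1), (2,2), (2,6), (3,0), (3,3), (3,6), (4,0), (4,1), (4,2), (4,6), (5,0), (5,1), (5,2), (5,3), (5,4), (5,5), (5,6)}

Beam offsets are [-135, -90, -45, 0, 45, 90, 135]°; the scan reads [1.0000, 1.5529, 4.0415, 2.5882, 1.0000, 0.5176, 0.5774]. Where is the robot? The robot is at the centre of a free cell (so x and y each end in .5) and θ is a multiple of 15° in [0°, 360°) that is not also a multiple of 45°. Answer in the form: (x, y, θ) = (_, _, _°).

(x, y, θ) = (1.5, 3.5, 75°)

Enumerate (i+0.5, j+0.5, θ) over the 15 free cells and 16 admissible headings. For each, cast all 7 beams and compare to the given ranges.
  (4.5, 5.5, 105°): beam 1 = 0.5774 ≠ 1.0000 ✗
  (4.5, 5.5, 210°): beam 1 = 0.5176 ≠ 1.0000 ✗
  (1.5, 5.5, 120°): beam 1 = 3.6235 ≠ 1.0000 ✗
  (1.5, 5.5, 300°): beam 1 = 0.5176 ≠ 1.0000 ✗
  …
  (1.5, 3.5, 75°): r_1=1.0000, r_2=1.5529, r_3=4.0415, r_4=2.5882, r_5=1.0000, r_6=0.5176, r_7=0.5774 — all match ✓
No second candidate reproduces the full scan.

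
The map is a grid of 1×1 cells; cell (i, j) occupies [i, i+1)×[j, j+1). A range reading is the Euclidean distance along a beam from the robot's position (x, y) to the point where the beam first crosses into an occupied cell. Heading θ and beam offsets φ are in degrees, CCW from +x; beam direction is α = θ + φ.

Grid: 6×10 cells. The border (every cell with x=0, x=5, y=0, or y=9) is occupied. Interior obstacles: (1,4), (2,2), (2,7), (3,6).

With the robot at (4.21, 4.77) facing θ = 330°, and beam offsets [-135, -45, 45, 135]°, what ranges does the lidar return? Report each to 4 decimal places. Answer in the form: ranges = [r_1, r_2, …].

ranges = [2.2880, 3.0523, 0.8179, 1.2734]

beam 1: φ=-135°, α=195°
  direction (-0.9659, -0.2588); cell (4,4); t to first gridline: x 0.2174, y 2.9751 (then +1.0353 / +3.8637)
    (3,4) via x @ 0.2174
    (2,4) via x @ 1.2527
    (1,4) via x @ 2.2880  # hit
  → r_1 = 2.2880
beam 2: φ=-45°, α=285°
  direction (0.2588, -0.9659); cell (4,4); t to first gridline: x 3.0523, y 0.7972 (then +3.8637 / +1.0353)
    (4,3) via y @ 0.7972
    (4,2) via y @ 1.8324
    (4,1) via y @ 2.8677
    (5,1) via x @ 3.0523  # hit
  → r_2 = 3.0523
beam 3: φ=45°, α=15°
  direction (0.9659, 0.2588); cell (4,4); t to first gridline: x 0.8179, y 0.8887 (then +1.0353 / +3.8637)
    (5,4) via x @ 0.8179  # hit
  → r_3 = 0.8179
beam 4: φ=135°, α=105°
  direction (-0.2588, 0.9659); cell (4,4); t to first gridline: x 0.8114, y 0.2381 (then +3.8637 / +1.0353)
    (4,5) via y @ 0.2381
    (3,5) via x @ 0.8114
    (3,6) via y @ 1.2734  # hit
  → r_4 = 1.2734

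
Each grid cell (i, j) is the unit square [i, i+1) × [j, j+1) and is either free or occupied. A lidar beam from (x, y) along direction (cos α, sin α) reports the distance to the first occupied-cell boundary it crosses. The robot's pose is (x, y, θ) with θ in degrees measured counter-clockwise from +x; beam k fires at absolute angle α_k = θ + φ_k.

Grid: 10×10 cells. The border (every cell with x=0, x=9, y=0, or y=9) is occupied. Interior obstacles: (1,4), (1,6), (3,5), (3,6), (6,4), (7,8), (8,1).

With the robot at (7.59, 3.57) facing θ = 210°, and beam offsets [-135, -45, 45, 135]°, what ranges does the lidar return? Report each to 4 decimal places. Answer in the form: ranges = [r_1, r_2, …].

beam 1: φ=-135°, α=75°
  direction (0.2588, 0.9659); cell (7,3); t to first gridline: x 1.5841, y 0.4452 (then +3.8637 / +1.0353)
    (7,4) via y @ 0.4452
    (7,5) via y @ 1.4804
    (8,5) via x @ 1.5841
    (8,6) via y @ 2.5157
    (8,7) via y @ 3.5510
    (8,8) via y @ 4.5863
    (9,8) via x @ 5.4478  # hit
  → r_1 = 5.4478
beam 2: φ=-45°, α=165°
  direction (-0.9659, 0.2588); cell (7,3); t to first gridline: x 0.6108, y 1.6614 (then +1.0353 / +3.8637)
    (6,3) via x @ 0.6108
    (5,3) via x @ 1.6461
    (5,4) via y @ 1.6614
    (4,4) via x @ 2.6814
    (3,4) via x @ 3.7166
    (2,4) via x @ 4.7519
    (2,5) via y @ 5.5251
    (1,5) via x @ 5.7872
    (0,5) via x @ 6.8225  # hit
  → r_2 = 6.8225
beam 3: φ=45°, α=255°
  direction (-0.2588, -0.9659); cell (7,3); t to first gridline: x 2.2796, y 0.5901 (then +3.8637 / +1.0353)
    (7,2) via y @ 0.5901
    (7,1) via y @ 1.6254
    (6,1) via x @ 2.2796
    (6,0) via y @ 2.6607  # hit
  → r_3 = 2.6607
beam 4: φ=135°, α=345°
  direction (0.9659, -0.2588); cell (7,3); t to first gridline: x 0.4245, y 2.2023 (then +1.0353 / +3.8637)
    (8,3) via x @ 0.4245
    (9,3) via x @ 1.4597  # hit
  → r_4 = 1.4597

ranges = [5.4478, 6.8225, 2.6607, 1.4597]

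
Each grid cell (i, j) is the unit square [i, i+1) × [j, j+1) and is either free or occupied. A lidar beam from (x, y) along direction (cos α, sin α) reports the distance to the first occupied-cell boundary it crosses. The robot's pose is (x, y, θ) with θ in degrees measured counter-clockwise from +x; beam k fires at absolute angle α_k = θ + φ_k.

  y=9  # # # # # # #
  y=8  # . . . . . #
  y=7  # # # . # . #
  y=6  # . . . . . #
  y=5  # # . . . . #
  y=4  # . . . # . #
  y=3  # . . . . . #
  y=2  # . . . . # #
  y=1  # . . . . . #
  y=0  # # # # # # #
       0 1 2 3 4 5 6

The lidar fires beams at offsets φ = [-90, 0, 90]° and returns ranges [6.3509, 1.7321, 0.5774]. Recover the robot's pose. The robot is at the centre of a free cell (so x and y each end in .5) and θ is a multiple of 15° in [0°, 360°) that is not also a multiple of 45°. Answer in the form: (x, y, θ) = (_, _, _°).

(x, y, θ) = (4.5, 6.5, 330°)

Candidates: 34 free-cell centres × 16 headings = 544 poses. Raycast each; keep the one whose scan matches to 4 dp.
  (2.5, 3.5, 345°): beam 1 = 2.5882 ≠ 6.3509 ✗
  (5.5, 4.5, 210°): beam 1 = 2.8868 ≠ 6.3509 ✗
  (5.5, 6.5, 15°): beam 1 = 1.9319 ≠ 6.3509 ✗
  (4.5, 6.5, 60°): beam 1 = 1.7321 ≠ 6.3509 ✗
  …
  (4.5, 6.5, 330°): r_1=6.3509, r_2=1.7321, r_3=0.5774 — all match ✓
Unique over the lattice → pose = (4.5, 6.5, 330°).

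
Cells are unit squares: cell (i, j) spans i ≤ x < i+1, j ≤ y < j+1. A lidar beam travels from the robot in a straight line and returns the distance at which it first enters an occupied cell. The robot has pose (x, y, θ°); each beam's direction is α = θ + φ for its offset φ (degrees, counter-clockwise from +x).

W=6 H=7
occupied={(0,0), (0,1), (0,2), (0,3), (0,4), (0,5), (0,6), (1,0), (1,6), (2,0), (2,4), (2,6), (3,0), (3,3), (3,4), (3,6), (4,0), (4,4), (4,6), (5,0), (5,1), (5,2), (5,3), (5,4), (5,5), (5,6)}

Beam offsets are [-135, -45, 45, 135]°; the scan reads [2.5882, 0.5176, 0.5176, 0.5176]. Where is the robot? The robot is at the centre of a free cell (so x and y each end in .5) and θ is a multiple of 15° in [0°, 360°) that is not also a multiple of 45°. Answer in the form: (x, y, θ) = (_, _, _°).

(x, y, θ) = (4.5, 3.5, 30°)

Enumerate (i+0.5, j+0.5, θ) over the 16 free cells and 16 admissible headings. For each, cast all 4 beams and compare to the given ranges.
  (3.5, 2.5, 255°): beam 1 = 0.5774 ≠ 2.5882 ✗
  (4.5, 3.5, 15°): beam 1 = 2.8868 ≠ 2.5882 ✗
  (2.5, 1.5, 105°): beam 1 = 1.0000 ≠ 2.5882 ✗
  (1.5, 2.5, 345°): beam 1 = 0.5774 ≠ 2.5882 ✗
  …
  (4.5, 3.5, 30°): r_1=2.5882, r_2=0.5176, r_3=0.5176, r_4=0.5176 — all match ✓
Unique over the lattice → pose = (4.5, 3.5, 30°).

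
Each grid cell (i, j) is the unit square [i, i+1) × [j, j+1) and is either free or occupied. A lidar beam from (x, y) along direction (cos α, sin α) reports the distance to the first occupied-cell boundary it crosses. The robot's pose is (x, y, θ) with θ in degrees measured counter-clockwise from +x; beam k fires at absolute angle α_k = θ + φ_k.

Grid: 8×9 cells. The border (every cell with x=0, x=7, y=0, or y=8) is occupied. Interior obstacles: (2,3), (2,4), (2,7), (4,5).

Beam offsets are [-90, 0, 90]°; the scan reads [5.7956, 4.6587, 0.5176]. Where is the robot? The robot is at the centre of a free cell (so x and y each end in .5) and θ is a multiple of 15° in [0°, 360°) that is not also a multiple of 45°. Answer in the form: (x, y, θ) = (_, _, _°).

(x, y, θ) = (5.5, 1.5, 165°)

Candidates: 38 free-cell centres × 16 headings = 608 poses. Raycast each; keep the one whose scan matches to 4 dp.
  (3.5, 1.5, 150°): beam 1 = 7.0000 ≠ 5.7956 ✗
  (1.5, 7.5, 195°): beam 1 = 0.5176 ≠ 5.7956 ✗
  (1.5, 7.5, 330°): beam 1 = 1.0000 ≠ 5.7956 ✗
  (3.5, 2.5, 15°): beam 1 = 1.5529 ≠ 5.7956 ✗
  …
  (5.5, 1.5, 165°): r_1=5.7956, r_2=4.6587, r_3=0.5176 — all match ✓
Only this pose fits every beam.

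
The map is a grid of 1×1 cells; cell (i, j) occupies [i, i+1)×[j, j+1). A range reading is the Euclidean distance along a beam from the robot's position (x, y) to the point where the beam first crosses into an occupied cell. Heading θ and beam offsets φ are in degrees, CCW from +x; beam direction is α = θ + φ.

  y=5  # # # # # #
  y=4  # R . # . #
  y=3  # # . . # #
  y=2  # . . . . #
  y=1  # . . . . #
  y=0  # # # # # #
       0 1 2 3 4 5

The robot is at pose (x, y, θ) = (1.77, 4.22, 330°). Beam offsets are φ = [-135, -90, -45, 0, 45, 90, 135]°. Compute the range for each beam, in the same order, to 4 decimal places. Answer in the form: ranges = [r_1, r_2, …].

beam 1: φ=-135°, α=195°
  dir = (cos 195°, sin 195°) = (-0.9659, -0.2588); from cell (1,4)
  next x-line at t=0.7972, next y-line at t=0.8500; Δt_x=1.0353, Δt_y=3.8637
    x: enter (0,4) at t=0.7972 ← occupied
  → r_1 = 0.7972
beam 2: φ=-90°, α=240°
  dir = (cos 240°, sin 240°) = (-0.5000, -0.8660); from cell (1,4)
  next x-line at t=1.5400, next y-line at t=0.2540; Δt_x=2.0000, Δt_y=1.1547
    y: enter (1,3) at t=0.2540 ← occupied
  → r_2 = 0.2540
beam 3: φ=-45°, α=285°
  dir = (cos 285°, sin 285°) = (0.2588, -0.9659); from cell (1,4)
  next x-line at t=0.8887, next y-line at t=0.2278; Δt_x=3.8637, Δt_y=1.0353
    y: enter (1,3) at t=0.2278 ← occupied
  → r_3 = 0.2278
beam 4: φ=0°, α=330°
  dir = (cos 330°, sin 330°) = (0.8660, -0.5000); from cell (1,4)
  next x-line at t=0.2656, next y-line at t=0.4400; Δt_x=1.1547, Δt_y=2.0000
    x: enter (2,4) at t=0.2656
    y: enter (2,3) at t=0.4400
    x: enter (3,3) at t=1.4203
    y: enter (3,2) at t=2.4400
    x: enter (4,2) at t=2.5750
    x: enter (5,2) at t=3.7297 ← occupied
  → r_4 = 3.7297
beam 5: φ=45°, α=15°
  dir = (cos 15°, sin 15°) = (0.9659, 0.2588); from cell (1,4)
  next x-line at t=0.2381, next y-line at t=3.0137; Δt_x=1.0353, Δt_y=3.8637
    x: enter (2,4) at t=0.2381
    x: enter (3,4) at t=1.2734 ← occupied
  → r_5 = 1.2734
beam 6: φ=90°, α=60°
  dir = (cos 60°, sin 60°) = (0.5000, 0.8660); from cell (1,4)
  next x-line at t=0.4600, next y-line at t=0.9007; Δt_x=2.0000, Δt_y=1.1547
    x: enter (2,4) at t=0.4600
    y: enter (2,5) at t=0.9007 ← occupied
  → r_6 = 0.9007
beam 7: φ=135°, α=105°
  dir = (cos 105°, sin 105°) = (-0.2588, 0.9659); from cell (1,4)
  next x-line at t=2.9751, next y-line at t=0.8075; Δt_x=3.8637, Δt_y=1.0353
    y: enter (1,5) at t=0.8075 ← occupied
  → r_7 = 0.8075

ranges = [0.7972, 0.2540, 0.2278, 3.7297, 1.2734, 0.9007, 0.8075]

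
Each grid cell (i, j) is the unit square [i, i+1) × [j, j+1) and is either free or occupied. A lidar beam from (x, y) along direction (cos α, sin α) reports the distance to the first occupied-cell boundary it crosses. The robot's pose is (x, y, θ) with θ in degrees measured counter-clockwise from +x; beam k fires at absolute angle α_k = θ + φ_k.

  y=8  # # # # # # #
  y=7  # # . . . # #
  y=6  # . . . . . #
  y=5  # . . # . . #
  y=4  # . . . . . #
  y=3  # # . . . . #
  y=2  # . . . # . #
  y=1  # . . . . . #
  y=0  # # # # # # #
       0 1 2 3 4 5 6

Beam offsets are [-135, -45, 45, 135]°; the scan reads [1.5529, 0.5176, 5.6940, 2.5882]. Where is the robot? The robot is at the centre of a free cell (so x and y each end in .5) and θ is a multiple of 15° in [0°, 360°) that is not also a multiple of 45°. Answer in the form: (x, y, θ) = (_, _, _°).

Candidates: 30 free-cell centres × 16 headings = 480 poses. Raycast each; keep the one whose scan matches to 4 dp.
  (5.5, 3.5, 255°): beam 1 = 5.1962 ≠ 1.5529 ✗
  (3.5, 4.5, 15°): beam 1 = 4.0415 ≠ 1.5529 ✗
  (4.5, 4.5, 255°): beam 1 = 1.0000 ≠ 1.5529 ✗
  (1.5, 2.5, 345°): beam 1 = 0.5774 ≠ 1.5529 ✗
  …
  (3.5, 2.5, 60°): r_1=1.5529, r_2=0.5176, r_3=5.6940, r_4=2.5882 — all match ✓
No second candidate reproduces the full scan.

(x, y, θ) = (3.5, 2.5, 60°)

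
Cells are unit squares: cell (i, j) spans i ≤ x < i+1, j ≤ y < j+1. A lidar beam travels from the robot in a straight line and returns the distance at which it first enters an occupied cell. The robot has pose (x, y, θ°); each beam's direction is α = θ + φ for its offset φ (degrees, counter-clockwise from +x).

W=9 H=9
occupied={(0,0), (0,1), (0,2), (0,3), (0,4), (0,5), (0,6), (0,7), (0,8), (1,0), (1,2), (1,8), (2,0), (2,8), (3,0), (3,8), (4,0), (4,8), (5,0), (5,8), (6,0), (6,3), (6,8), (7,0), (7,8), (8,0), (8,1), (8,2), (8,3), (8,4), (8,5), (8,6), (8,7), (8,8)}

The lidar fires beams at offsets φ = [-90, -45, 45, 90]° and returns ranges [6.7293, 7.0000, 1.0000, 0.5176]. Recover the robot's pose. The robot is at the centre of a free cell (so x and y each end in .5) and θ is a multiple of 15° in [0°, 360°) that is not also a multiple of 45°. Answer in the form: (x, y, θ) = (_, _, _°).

(x, y, θ) = (4.5, 1.5, 165°)

Candidates: 47 free-cell centres × 16 headings = 752 poses. Raycast each; keep the one whose scan matches to 4 dp.
  (3.5, 5.5, 240°): beam 1 = 2.8868 ≠ 6.7293 ✗
  (7.5, 6.5, 330°): beam 1 = 2.8868 ≠ 6.7293 ✗
  (3.5, 7.5, 285°): beam 1 = 2.5882 ≠ 6.7293 ✗
  …
  (4.5, 1.5, 165°): r_1=6.7293, r_2=7.0000, r_3=1.0000, r_4=0.5176 — all match ✓
No second candidate reproduces the full scan.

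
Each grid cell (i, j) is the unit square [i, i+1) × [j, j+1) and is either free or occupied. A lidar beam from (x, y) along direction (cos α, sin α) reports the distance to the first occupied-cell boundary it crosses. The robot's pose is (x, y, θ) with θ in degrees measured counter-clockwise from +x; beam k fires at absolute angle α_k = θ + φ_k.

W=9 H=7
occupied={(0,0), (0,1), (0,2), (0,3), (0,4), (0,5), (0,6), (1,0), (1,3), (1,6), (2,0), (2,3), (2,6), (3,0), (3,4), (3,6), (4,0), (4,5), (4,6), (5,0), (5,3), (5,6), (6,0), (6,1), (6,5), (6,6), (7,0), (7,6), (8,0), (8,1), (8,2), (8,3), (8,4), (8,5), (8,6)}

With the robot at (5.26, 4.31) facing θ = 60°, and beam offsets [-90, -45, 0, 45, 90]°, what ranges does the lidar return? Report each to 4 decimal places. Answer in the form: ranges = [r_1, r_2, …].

beam 1: φ=-90°, α=330°
  d=(0.8660,-0.5000)  start (5,4)  tX=0.8545 tY=0.6200  stride 1/|dx|=1.1547 1/|dy|=2.0000
    cross y-line → (5,3), t=0.6200 (wall)
  → r_1 = 0.6200
beam 2: φ=-45°, α=15°
  d=(0.9659,0.2588)  start (5,4)  tX=0.7661 tY=2.6660  stride 1/|dx|=1.0353 1/|dy|=3.8637
    cross x-line → (6,4), t=0.7661
    cross x-line → (7,4), t=1.8014
    cross y-line → (7,5), t=2.6660
    cross x-line → (8,5), t=2.8367 (wall)
  → r_2 = 2.8367
beam 3: φ=0°, α=60°
  d=(0.5000,0.8660)  start (5,4)  tX=1.4800 tY=0.7967  stride 1/|dx|=2.0000 1/|dy|=1.1547
    cross y-line → (5,5), t=0.7967
    cross x-line → (6,5), t=1.4800 (wall)
  → r_3 = 1.4800
beam 4: φ=45°, α=105°
  d=(-0.2588,0.9659)  start (5,4)  tX=1.0046 tY=0.7143  stride 1/|dx|=3.8637 1/|dy|=1.0353
    cross y-line → (5,5), t=0.7143
    cross x-line → (4,5), t=1.0046 (wall)
  → r_4 = 1.0046
beam 5: φ=90°, α=150°
  d=(-0.8660,0.5000)  start (5,4)  tX=0.3002 tY=1.3800  stride 1/|dx|=1.1547 1/|dy|=2.0000
    cross x-line → (4,4), t=0.3002
    cross y-line → (4,5), t=1.3800 (wall)
  → r_5 = 1.3800

ranges = [0.6200, 2.8367, 1.4800, 1.0046, 1.3800]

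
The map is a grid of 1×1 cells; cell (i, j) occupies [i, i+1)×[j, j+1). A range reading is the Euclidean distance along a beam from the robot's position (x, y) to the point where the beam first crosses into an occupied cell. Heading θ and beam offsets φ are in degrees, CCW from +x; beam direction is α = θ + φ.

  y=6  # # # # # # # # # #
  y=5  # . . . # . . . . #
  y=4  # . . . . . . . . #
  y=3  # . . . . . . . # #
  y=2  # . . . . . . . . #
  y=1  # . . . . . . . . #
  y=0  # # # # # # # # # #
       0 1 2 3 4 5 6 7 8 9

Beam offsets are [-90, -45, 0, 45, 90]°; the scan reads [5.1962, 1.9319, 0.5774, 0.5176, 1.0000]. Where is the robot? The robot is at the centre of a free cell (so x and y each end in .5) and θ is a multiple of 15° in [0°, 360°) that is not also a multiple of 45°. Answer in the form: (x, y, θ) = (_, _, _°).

Enumerate (i+0.5, j+0.5, θ) over the 38 free cells and 16 admissible headings. For each, cast all 5 beams and compare to the given ranges.
  (3.5, 4.5, 150°): beam 1 = 1.0000 ≠ 5.1962 ✗
  (2.5, 2.5, 30°): beam 1 = 1.7321 ≠ 5.1962 ✗
  (5.5, 4.5, 120°): beam 1 = 3.0000 ≠ 5.1962 ✗
  (1.5, 4.5, 120°): beam 1 = 2.8868 ≠ 5.1962 ✗
  …
  (5.5, 1.5, 240°): r_1=5.1962, r_2=1.9319, r_3=0.5774, r_4=0.5176, r_5=1.0000 — all match ✓
Only this pose fits every beam.

(x, y, θ) = (5.5, 1.5, 240°)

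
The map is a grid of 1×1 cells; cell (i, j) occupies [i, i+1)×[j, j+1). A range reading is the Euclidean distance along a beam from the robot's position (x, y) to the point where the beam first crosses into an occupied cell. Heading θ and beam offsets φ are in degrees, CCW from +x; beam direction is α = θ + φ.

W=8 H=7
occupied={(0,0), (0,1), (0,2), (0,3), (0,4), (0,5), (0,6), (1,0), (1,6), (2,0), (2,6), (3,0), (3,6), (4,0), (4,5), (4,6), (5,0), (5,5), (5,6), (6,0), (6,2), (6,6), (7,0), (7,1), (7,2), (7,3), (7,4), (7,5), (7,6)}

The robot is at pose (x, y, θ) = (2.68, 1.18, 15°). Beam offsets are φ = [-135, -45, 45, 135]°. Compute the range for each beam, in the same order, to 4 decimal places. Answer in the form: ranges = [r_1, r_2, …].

ranges = [0.2078, 0.3600, 4.4110, 1.9399]

beam 1: φ=-135°, α=240°
  direction (-0.5000, -0.8660); cell (2,1); t to first gridline: x 1.3600, y 0.2078 (then +2.0000 / +1.1547)
    (2,0) via y @ 0.2078  # hit
  → r_1 = 0.2078
beam 2: φ=-45°, α=330°
  direction (0.8660, -0.5000); cell (2,1); t to first gridline: x 0.3695, y 0.3600 (then +1.1547 / +2.0000)
    (2,0) via y @ 0.3600  # hit
  → r_2 = 0.3600
beam 3: φ=45°, α=60°
  direction (0.5000, 0.8660); cell (2,1); t to first gridline: x 0.6400, y 0.9469 (then +2.0000 / +1.1547)
    (3,1) via x @ 0.6400
    (3,2) via y @ 0.9469
    (3,3) via y @ 2.1016
    (4,3) via x @ 2.6400
    (4,4) via y @ 3.2563
    (4,5) via y @ 4.4110  # hit
  → r_3 = 4.4110
beam 4: φ=135°, α=150°
  direction (-0.8660, 0.5000); cell (2,1); t to first gridline: x 0.7852, y 1.6400 (then +1.1547 / +2.0000)
    (1,1) via x @ 0.7852
    (1,2) via y @ 1.6400
    (0,2) via x @ 1.9399  # hit
  → r_4 = 1.9399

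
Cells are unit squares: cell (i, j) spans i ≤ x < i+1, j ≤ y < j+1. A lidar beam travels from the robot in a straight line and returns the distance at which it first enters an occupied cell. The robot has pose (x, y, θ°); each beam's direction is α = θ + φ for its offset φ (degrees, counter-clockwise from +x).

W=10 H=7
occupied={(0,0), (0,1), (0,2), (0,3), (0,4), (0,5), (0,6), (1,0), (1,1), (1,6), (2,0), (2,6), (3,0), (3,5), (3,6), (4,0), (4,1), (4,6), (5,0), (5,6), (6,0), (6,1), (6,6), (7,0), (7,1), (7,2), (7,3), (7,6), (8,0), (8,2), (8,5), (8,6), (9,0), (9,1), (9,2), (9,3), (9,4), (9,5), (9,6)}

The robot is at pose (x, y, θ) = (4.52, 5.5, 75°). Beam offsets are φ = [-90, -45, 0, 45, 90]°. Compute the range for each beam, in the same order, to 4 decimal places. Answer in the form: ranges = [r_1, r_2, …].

ranges = [4.6380, 1.0000, 0.5176, 0.5774, 0.5383]

beam 1: φ=-90°, α=345°
  cosα=0.9659 sinα=-0.2588 | (4,5) | tMaxX 0.4969 tMaxY 1.9319 | tΔX 1.0353 tΔY 3.8637
    t=0.4969 [x] (5,5)
    t=1.5322 [x] (6,5)
    t=1.9319 [y] (6,4)
    t=2.5675 [x] (7,4)
    t=3.6028 [x] (8,4)
    t=4.6380 [x] (9,4) — stop
  → r_1 = 4.6380
beam 2: φ=-45°, α=30°
  cosα=0.8660 sinα=0.5000 | (4,5) | tMaxX 0.5543 tMaxY 1.0000 | tΔX 1.1547 tΔY 2.0000
    t=0.5543 [x] (5,5)
    t=1.0000 [y] (5,6) — stop
  → r_2 = 1.0000
beam 3: φ=0°, α=75°
  cosα=0.2588 sinα=0.9659 | (4,5) | tMaxX 1.8546 tMaxY 0.5176 | tΔX 3.8637 tΔY 1.0353
    t=0.5176 [y] (4,6) — stop
  → r_3 = 0.5176
beam 4: φ=45°, α=120°
  cosα=-0.5000 sinα=0.8660 | (4,5) | tMaxX 1.0400 tMaxY 0.5774 | tΔX 2.0000 tΔY 1.1547
    t=0.5774 [y] (4,6) — stop
  → r_4 = 0.5774
beam 5: φ=90°, α=165°
  cosα=-0.9659 sinα=0.2588 | (4,5) | tMaxX 0.5383 tMaxY 1.9319 | tΔX 1.0353 tΔY 3.8637
    t=0.5383 [x] (3,5) — stop
  → r_5 = 0.5383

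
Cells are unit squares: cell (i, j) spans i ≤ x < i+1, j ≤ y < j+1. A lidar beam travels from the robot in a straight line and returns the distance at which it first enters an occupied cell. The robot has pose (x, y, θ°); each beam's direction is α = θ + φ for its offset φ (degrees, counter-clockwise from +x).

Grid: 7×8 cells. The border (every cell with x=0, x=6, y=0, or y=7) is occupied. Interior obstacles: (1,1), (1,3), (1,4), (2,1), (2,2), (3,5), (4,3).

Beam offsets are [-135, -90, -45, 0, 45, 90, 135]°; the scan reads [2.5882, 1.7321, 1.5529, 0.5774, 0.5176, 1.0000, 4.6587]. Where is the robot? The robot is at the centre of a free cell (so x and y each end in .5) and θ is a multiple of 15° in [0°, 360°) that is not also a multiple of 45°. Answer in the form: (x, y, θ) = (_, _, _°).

Candidates: 23 free-cell centres × 16 headings = 368 poses. Raycast each; keep the one whose scan matches to 4 dp.
  (3.5, 6.5, 165°): beam 1 = 1.0000 ≠ 2.5882 ✗
  (2.5, 5.5, 105°): beam 1 = 0.5774 ≠ 2.5882 ✗
  (3.5, 4.5, 285°): beam 1 = 2.8868 ≠ 2.5882 ✗
  (3.5, 6.5, 105°): beam 1 = 2.8868 ≠ 2.5882 ✗
  (2.5, 3.5, 105°): beam 1 = 4.0415 ≠ 2.5882 ✗
  …
  (5.5, 2.5, 330°): r_1=2.5882, r_2=1.7321, r_3=1.5529, r_4=0.5774, r_5=0.5176, r_6=1.0000, r_7=4.6587 — all match ✓
Unique over the lattice → pose = (5.5, 2.5, 330°).

(x, y, θ) = (5.5, 2.5, 330°)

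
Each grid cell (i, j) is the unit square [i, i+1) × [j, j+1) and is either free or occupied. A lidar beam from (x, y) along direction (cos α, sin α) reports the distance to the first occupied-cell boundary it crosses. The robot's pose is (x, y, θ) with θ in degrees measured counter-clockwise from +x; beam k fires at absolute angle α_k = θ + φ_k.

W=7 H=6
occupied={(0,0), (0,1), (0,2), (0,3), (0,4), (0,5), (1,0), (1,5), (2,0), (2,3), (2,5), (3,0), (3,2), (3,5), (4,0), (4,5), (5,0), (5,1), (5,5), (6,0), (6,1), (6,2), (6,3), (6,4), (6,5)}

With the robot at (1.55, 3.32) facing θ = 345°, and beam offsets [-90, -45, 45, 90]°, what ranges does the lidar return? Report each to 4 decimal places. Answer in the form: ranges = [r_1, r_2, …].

beam 1: φ=-90°, α=255°
  cosα=-0.2588 sinα=-0.9659 | (1,3) | tMaxX 2.1250 tMaxY 0.3313 | tΔX 3.8637 tΔY 1.0353
    t=0.3313 [y] (1,2)
    t=1.3666 [y] (1,1)
    t=2.1250 [x] (0,1) — stop
  → r_1 = 2.1250
beam 2: φ=-45°, α=300°
  cosα=0.5000 sinα=-0.8660 | (1,3) | tMaxX 0.9000 tMaxY 0.3695 | tΔX 2.0000 tΔY 1.1547
    t=0.3695 [y] (1,2)
    t=0.9000 [x] (2,2)
    t=1.5242 [y] (2,1)
    t=2.6789 [y] (2,0) — stop
  → r_2 = 2.6789
beam 3: φ=45°, α=30°
  cosα=0.8660 sinα=0.5000 | (1,3) | tMaxX 0.5196 tMaxY 1.3600 | tΔX 1.1547 tΔY 2.0000
    t=0.5196 [x] (2,3) — stop
  → r_3 = 0.5196
beam 4: φ=90°, α=75°
  cosα=0.2588 sinα=0.9659 | (1,3) | tMaxX 1.7387 tMaxY 0.7040 | tΔX 3.8637 tΔY 1.0353
    t=0.7040 [y] (1,4)
    t=1.7387 [x] (2,4)
    t=1.7393 [y] (2,5) — stop
  → r_4 = 1.7393

ranges = [2.1250, 2.6789, 0.5196, 1.7393]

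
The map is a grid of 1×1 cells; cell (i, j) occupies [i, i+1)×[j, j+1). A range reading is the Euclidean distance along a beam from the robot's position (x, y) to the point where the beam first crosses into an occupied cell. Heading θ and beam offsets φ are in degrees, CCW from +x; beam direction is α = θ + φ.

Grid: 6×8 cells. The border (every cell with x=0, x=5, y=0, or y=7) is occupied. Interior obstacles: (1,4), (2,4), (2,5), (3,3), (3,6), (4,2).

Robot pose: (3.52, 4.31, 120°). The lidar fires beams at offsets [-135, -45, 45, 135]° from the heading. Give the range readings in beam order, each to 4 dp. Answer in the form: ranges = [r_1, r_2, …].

ranges = [1.5322, 1.7496, 0.5383, 0.3209]

beam 1: φ=-135°, α=345°
  d=(0.9659,-0.2588)  start (3,4)  tX=0.4969 tY=1.1977  stride 1/|dx|=1.0353 1/|dy|=3.8637
    cross x-line → (4,4), t=0.4969
    cross y-line → (4,3), t=1.1977
    cross x-line → (5,3), t=1.5322 (wall)
  → r_1 = 1.5322
beam 2: φ=-45°, α=75°
  d=(0.2588,0.9659)  start (3,4)  tX=1.8546 tY=0.7143  stride 1/|dx|=3.8637 1/|dy|=1.0353
    cross y-line → (3,5), t=0.7143
    cross y-line → (3,6), t=1.7496 (wall)
  → r_2 = 1.7496
beam 3: φ=45°, α=165°
  d=(-0.9659,0.2588)  start (3,4)  tX=0.5383 tY=2.6660  stride 1/|dx|=1.0353 1/|dy|=3.8637
    cross x-line → (2,4), t=0.5383 (wall)
  → r_3 = 0.5383
beam 4: φ=135°, α=255°
  d=(-0.2588,-0.9659)  start (3,4)  tX=2.0091 tY=0.3209  stride 1/|dx|=3.8637 1/|dy|=1.0353
    cross y-line → (3,3), t=0.3209 (wall)
  → r_4 = 0.3209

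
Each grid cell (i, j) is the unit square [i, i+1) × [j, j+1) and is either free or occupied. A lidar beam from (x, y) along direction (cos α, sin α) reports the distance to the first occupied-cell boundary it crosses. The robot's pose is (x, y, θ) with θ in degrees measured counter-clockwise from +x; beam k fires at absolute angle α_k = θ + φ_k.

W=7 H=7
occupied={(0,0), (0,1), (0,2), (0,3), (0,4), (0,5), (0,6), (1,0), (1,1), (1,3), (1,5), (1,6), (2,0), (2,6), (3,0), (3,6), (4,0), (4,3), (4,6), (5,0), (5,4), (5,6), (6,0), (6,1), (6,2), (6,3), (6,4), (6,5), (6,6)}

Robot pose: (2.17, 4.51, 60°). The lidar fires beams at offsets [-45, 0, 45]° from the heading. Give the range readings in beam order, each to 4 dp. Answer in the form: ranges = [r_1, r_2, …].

beam 1: φ=-45°, α=15°
  dir = (cos 15°, sin 15°) = (0.9659, 0.2588); from cell (2,4)
  next x-line at t=0.8593, next y-line at t=1.8932; Δt_x=1.0353, Δt_y=3.8637
    x: enter (3,4) at t=0.8593
    y: enter (3,5) at t=1.8932
    x: enter (4,5) at t=1.8946
    x: enter (5,5) at t=2.9298
    x: enter (6,5) at t=3.9651 ← occupied
  → r_1 = 3.9651
beam 2: φ=0°, α=60°
  dir = (cos 60°, sin 60°) = (0.5000, 0.8660); from cell (2,4)
  next x-line at t=1.6600, next y-line at t=0.5658; Δt_x=2.0000, Δt_y=1.1547
    y: enter (2,5) at t=0.5658
    x: enter (3,5) at t=1.6600
    y: enter (3,6) at t=1.7205 ← occupied
  → r_2 = 1.7205
beam 3: φ=45°, α=105°
  dir = (cos 105°, sin 105°) = (-0.2588, 0.9659); from cell (2,4)
  next x-line at t=0.6568, next y-line at t=0.5073; Δt_x=3.8637, Δt_y=1.0353
    y: enter (2,5) at t=0.5073
    x: enter (1,5) at t=0.6568 ← occupied
  → r_3 = 0.6568

ranges = [3.9651, 1.7205, 0.6568]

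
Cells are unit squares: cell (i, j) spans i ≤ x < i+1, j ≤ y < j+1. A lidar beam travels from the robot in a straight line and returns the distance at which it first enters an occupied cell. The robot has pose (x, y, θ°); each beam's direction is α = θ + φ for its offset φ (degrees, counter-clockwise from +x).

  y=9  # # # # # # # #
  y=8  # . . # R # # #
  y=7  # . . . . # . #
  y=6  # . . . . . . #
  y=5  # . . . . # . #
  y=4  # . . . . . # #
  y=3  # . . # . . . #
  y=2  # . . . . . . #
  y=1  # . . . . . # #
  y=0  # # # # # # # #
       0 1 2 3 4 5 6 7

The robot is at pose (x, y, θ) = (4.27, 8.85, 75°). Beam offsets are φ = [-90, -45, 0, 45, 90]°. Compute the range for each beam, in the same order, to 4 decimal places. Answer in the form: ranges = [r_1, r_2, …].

beam 1: φ=-90°, α=345°
  cosα=0.9659 sinα=-0.2588 | (4,8) | tMaxX 0.7558 tMaxY 3.2841 | tΔX 1.0353 tΔY 3.8637
    t=0.7558 [x] (5,8) — stop
  → r_1 = 0.7558
beam 2: φ=-45°, α=30°
  cosα=0.8660 sinα=0.5000 | (4,8) | tMaxX 0.8429 tMaxY 0.3000 | tΔX 1.1547 tΔY 2.0000
    t=0.3000 [y] (4,9) — stop
  → r_2 = 0.3000
beam 3: φ=0°, α=75°
  cosα=0.2588 sinα=0.9659 | (4,8) | tMaxX 2.8205 tMaxY 0.1553 | tΔX 3.8637 tΔY 1.0353
    t=0.1553 [y] (4,9) — stop
  → r_3 = 0.1553
beam 4: φ=45°, α=120°
  cosα=-0.5000 sinα=0.8660 | (4,8) | tMaxX 0.5400 tMaxY 0.1732 | tΔX 2.0000 tΔY 1.1547
    t=0.1732 [y] (4,9) — stop
  → r_4 = 0.1732
beam 5: φ=90°, α=165°
  cosα=-0.9659 sinα=0.2588 | (4,8) | tMaxX 0.2795 tMaxY 0.5796 | tΔX 1.0353 tΔY 3.8637
    t=0.2795 [x] (3,8) — stop
  → r_5 = 0.2795

ranges = [0.7558, 0.3000, 0.1553, 0.1732, 0.2795]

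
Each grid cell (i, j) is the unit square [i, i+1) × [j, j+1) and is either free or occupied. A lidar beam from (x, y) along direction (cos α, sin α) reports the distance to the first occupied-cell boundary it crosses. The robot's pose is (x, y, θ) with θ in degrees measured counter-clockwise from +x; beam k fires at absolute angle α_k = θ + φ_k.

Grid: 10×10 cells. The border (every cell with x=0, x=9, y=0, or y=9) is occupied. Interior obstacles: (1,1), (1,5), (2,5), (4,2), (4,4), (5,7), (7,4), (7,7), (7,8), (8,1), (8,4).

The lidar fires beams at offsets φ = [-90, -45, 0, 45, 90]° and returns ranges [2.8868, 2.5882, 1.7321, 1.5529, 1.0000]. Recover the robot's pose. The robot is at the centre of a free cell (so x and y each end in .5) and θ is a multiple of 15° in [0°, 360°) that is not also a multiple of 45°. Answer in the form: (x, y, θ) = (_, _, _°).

The pose lattice has 53·16 = 848 candidates. Test each by forward raycasting.
  (7.5, 3.5, 150°): beam 1 = 0.5774 ≠ 2.8868 ✗
  (7.5, 2.5, 105°): beam 1 = 1.5529 ≠ 2.8868 ✗
  (8.5, 5.5, 255°): beam 1 = 7.7646 ≠ 2.8868 ✗
  (3.5, 3.5, 120°): beam 1 = 1.0000 ≠ 2.8868 ✗
  …
  (7.5, 3.5, 300°): r_1=2.8868, r_2=2.5882, r_3=1.7321, r_4=1.5529, r_5=1.0000 — all match ✓
No second candidate reproduces the full scan.

(x, y, θ) = (7.5, 3.5, 300°)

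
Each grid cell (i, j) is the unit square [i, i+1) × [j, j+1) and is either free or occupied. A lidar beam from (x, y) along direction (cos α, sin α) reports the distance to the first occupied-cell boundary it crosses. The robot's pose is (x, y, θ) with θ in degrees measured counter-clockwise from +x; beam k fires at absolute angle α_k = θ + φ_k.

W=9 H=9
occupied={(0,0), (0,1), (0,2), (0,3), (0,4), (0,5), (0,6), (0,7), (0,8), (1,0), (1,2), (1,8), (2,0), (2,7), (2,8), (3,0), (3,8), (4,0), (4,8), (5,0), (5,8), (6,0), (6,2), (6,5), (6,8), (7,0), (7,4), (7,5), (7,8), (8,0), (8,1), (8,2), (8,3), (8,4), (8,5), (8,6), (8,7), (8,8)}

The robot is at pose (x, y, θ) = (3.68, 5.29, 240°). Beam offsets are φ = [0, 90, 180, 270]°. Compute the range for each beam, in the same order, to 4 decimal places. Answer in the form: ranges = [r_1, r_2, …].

ranges = [3.3600, 4.9883, 3.1292, 3.0946]

beam 1: φ=0°, α=240°
  cosα=-0.5000 sinα=-0.8660 | (3,5) | tMaxX 1.3600 tMaxY 0.3349 | tΔX 2.0000 tΔY 1.1547
    t=0.3349 [y] (3,4)
    t=1.3600 [x] (2,4)
    t=1.4896 [y] (2,3)
    t=2.6443 [y] (2,2)
    t=3.3600 [x] (1,2) — stop
  → r_1 = 3.3600
beam 2: φ=90°, α=330°
  cosα=0.8660 sinα=-0.5000 | (3,5) | tMaxX 0.3695 tMaxY 0.5800 | tΔX 1.1547 tΔY 2.0000
    t=0.3695 [x] (4,5)
    t=0.5800 [y] (4,4)
    t=1.5242 [x] (5,4)
    t=2.5800 [y] (5,3)
    t=2.6789 [x] (6,3)
    t=3.8336 [x] (7,3)
    t=4.5800 [y] (7,2)
    t=4.9883 [x] (8,2) — stop
  → r_2 = 4.9883
beam 3: φ=180°, α=60°
  cosα=0.5000 sinα=0.8660 | (3,5) | tMaxX 0.6400 tMaxY 0.8198 | tΔX 2.0000 tΔY 1.1547
    t=0.6400 [x] (4,5)
    t=0.8198 [y] (4,6)
    t=1.9745 [y] (4,7)
    t=2.6400 [x] (5,7)
    t=3.1292 [y] (5,8) — stop
  → r_3 = 3.1292
beam 4: φ=270°, α=150°
  cosα=-0.8660 sinα=0.5000 | (3,5) | tMaxX 0.7852 tMaxY 1.4200 | tΔX 1.1547 tΔY 2.0000
    t=0.7852 [x] (2,5)
    t=1.4200 [y] (2,6)
    t=1.9399 [x] (1,6)
    t=3.0946 [x] (0,6) — stop
  → r_4 = 3.0946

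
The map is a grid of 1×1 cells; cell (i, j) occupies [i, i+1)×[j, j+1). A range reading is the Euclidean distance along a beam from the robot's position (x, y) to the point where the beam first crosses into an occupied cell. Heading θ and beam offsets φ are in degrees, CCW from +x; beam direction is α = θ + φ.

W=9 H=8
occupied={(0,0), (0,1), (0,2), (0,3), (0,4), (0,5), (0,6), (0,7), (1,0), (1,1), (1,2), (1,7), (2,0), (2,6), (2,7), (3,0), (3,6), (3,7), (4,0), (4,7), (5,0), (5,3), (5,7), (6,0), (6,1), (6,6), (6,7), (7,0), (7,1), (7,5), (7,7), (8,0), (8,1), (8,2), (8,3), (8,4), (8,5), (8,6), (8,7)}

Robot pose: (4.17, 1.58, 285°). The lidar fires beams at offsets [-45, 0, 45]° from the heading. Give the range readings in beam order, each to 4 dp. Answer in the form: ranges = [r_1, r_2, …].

beam 1: φ=-45°, α=240°
  d=(-0.5000,-0.8660)  start (4,1)  tX=0.3400 tY=0.6697  stride 1/|dx|=2.0000 1/|dy|=1.1547
    cross x-line → (3,1), t=0.3400
    cross y-line → (3,0), t=0.6697 (wall)
  → r_1 = 0.6697
beam 2: φ=0°, α=285°
  d=(0.2588,-0.9659)  start (4,1)  tX=3.2069 tY=0.6005  stride 1/|dx|=3.8637 1/|dy|=1.0353
    cross y-line → (4,0), t=0.6005 (wall)
  → r_2 = 0.6005
beam 3: φ=45°, α=330°
  d=(0.8660,-0.5000)  start (4,1)  tX=0.9584 tY=1.1600  stride 1/|dx|=1.1547 1/|dy|=2.0000
    cross x-line → (5,1), t=0.9584
    cross y-line → (5,0), t=1.1600 (wall)
  → r_3 = 1.1600

ranges = [0.6697, 0.6005, 1.1600]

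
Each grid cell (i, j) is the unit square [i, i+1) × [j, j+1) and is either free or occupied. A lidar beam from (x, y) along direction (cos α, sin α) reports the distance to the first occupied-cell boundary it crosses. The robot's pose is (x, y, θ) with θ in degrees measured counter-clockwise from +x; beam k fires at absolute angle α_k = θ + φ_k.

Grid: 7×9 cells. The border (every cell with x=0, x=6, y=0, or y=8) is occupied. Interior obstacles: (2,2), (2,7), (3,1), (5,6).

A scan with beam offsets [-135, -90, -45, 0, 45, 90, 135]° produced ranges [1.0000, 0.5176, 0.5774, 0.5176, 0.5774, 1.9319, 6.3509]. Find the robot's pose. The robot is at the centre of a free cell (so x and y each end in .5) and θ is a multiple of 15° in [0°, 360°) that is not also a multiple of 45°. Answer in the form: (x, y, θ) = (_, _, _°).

Candidates: 31 free-cell centres × 16 headings = 496 poses. Raycast each; keep the one whose scan matches to 4 dp.
  (5.5, 5.5, 285°): beam 1 = 3.0000 ≠ 1.0000 ✗
  (3.5, 5.5, 195°): beam 1 = 2.8868 ≠ 1.0000 ✗
  (3.5, 4.5, 345°): beam 1 = 2.8868 ≠ 1.0000 ✗
  (1.5, 6.5, 75°): beam 1 = 6.3509 ≠ 1.0000 ✗
  (2.5, 4.5, 120°): beam 1 = 3.6235 ≠ 1.0000 ✗
  …
  (5.5, 1.5, 345°): r_1=1.0000, r_2=0.5176, r_3=0.5774, r_4=0.5176, r_5=0.5774, r_6=1.9319, r_7=6.3509 — all match ✓
Only this pose fits every beam.

(x, y, θ) = (5.5, 1.5, 345°)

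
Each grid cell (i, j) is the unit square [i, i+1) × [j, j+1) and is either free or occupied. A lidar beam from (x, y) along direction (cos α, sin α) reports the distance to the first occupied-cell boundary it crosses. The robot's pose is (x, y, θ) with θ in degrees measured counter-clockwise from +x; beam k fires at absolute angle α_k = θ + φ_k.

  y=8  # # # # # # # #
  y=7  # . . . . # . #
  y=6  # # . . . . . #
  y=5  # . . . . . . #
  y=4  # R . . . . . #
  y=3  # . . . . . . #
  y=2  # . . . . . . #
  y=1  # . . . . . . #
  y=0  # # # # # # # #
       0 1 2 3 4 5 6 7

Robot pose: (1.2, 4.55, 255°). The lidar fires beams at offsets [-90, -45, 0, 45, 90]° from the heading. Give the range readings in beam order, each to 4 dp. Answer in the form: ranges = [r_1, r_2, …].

beam 1: φ=-90°, α=165°
  direction (-0.9659, 0.2588); cell (1,4); t to first gridline: x 0.2071, y 1.7387 (then +1.0353 / +3.8637)
    (0,4) via x @ 0.2071  # hit
  → r_1 = 0.2071
beam 2: φ=-45°, α=210°
  direction (-0.8660, -0.5000); cell (1,4); t to first gridline: x 0.2309, y 1.1000 (then +1.1547 / +2.0000)
    (0,4) via x @ 0.2309  # hit
  → r_2 = 0.2309
beam 3: φ=0°, α=255°
  direction (-0.2588, -0.9659); cell (1,4); t to first gridline: x 0.7727, y 0.5694 (then +3.8637 / +1.0353)
    (1,3) via y @ 0.5694
    (0,3) via x @ 0.7727  # hit
  → r_3 = 0.7727
beam 4: φ=45°, α=300°
  direction (0.5000, -0.8660); cell (1,4); t to first gridline: x 1.6000, y 0.6351 (then +2.0000 / +1.1547)
    (1,3) via y @ 0.6351
    (2,3) via x @ 1.6000
    (2,2) via y @ 1.7898
    (2,1) via y @ 2.9445
    (3,1) via x @ 3.6000
    (3,0) via y @ 4.0992  # hit
  → r_4 = 4.0992
beam 5: φ=90°, α=345°
  direction (0.9659, -0.2588); cell (1,4); t to first gridline: x 0.8282, y 2.1250 (then +1.0353 / +3.8637)
    (2,4) via x @ 0.8282
    (3,4) via x @ 1.8635
    (3,3) via y @ 2.1250
    (4,3) via x @ 2.8988
    (5,3) via x @ 3.9340
    (6,3) via x @ 4.9693
    (6,2) via y @ 5.9887
    (7,2) via x @ 6.0046  # hit
  → r_5 = 6.0046

ranges = [0.2071, 0.2309, 0.7727, 4.0992, 6.0046]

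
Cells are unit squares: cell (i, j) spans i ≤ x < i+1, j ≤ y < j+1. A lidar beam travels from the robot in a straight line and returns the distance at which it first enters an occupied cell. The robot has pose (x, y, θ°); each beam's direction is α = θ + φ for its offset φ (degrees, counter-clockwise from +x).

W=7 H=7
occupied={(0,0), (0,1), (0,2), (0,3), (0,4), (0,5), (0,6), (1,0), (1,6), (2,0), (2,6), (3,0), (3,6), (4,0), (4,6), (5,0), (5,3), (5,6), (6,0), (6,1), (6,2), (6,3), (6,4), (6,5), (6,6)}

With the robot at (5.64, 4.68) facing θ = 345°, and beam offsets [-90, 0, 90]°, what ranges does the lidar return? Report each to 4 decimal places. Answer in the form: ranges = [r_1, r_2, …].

beam 1: φ=-90°, α=255°
  dir = (cos 255°, sin 255°) = (-0.2588, -0.9659); from cell (5,4)
  next x-line at t=2.4728, next y-line at t=0.7040; Δt_x=3.8637, Δt_y=1.0353
    y: enter (5,3) at t=0.7040 ← occupied
  → r_1 = 0.7040
beam 2: φ=0°, α=345°
  dir = (cos 345°, sin 345°) = (0.9659, -0.2588); from cell (5,4)
  next x-line at t=0.3727, next y-line at t=2.6273; Δt_x=1.0353, Δt_y=3.8637
    x: enter (6,4) at t=0.3727 ← occupied
  → r_2 = 0.3727
beam 3: φ=90°, α=75°
  dir = (cos 75°, sin 75°) = (0.2588, 0.9659); from cell (5,4)
  next x-line at t=1.3909, next y-line at t=0.3313; Δt_x=3.8637, Δt_y=1.0353
    y: enter (5,5) at t=0.3313
    y: enter (5,6) at t=1.3666 ← occupied
  → r_3 = 1.3666

ranges = [0.7040, 0.3727, 1.3666]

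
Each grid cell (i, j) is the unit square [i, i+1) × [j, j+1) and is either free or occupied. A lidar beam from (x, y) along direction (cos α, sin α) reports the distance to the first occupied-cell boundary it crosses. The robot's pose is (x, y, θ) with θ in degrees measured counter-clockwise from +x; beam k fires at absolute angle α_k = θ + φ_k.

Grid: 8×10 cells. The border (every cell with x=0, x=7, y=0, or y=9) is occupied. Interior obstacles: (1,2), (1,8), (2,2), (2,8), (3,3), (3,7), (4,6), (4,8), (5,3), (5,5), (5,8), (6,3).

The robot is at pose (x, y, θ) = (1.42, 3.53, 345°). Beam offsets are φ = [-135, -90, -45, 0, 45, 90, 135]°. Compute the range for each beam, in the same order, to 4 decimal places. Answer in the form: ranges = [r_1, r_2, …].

ranges = [0.4850, 0.5487, 0.6120, 1.6357, 4.1338, 4.6277, 0.8400]

beam 1: φ=-135°, α=210°
  dir = (cos 210°, sin 210°) = (-0.8660, -0.5000); from cell (1,3)
  next x-line at t=0.4850, next y-line at t=1.0600; Δt_x=1.1547, Δt_y=2.0000
    x: enter (0,3) at t=0.4850 ← occupied
  → r_1 = 0.4850
beam 2: φ=-90°, α=255°
  dir = (cos 255°, sin 255°) = (-0.2588, -0.9659); from cell (1,3)
  next x-line at t=1.6228, next y-line at t=0.5487; Δt_x=3.8637, Δt_y=1.0353
    y: enter (1,2) at t=0.5487 ← occupied
  → r_2 = 0.5487
beam 3: φ=-45°, α=300°
  dir = (cos 300°, sin 300°) = (0.5000, -0.8660); from cell (1,3)
  next x-line at t=1.1600, next y-line at t=0.6120; Δt_x=2.0000, Δt_y=1.1547
    y: enter (1,2) at t=0.6120 ← occupied
  → r_3 = 0.6120
beam 4: φ=0°, α=345°
  dir = (cos 345°, sin 345°) = (0.9659, -0.2588); from cell (1,3)
  next x-line at t=0.6005, next y-line at t=2.0478; Δt_x=1.0353, Δt_y=3.8637
    x: enter (2,3) at t=0.6005
    x: enter (3,3) at t=1.6357 ← occupied
  → r_4 = 1.6357
beam 5: φ=45°, α=30°
  dir = (cos 30°, sin 30°) = (0.8660, 0.5000); from cell (1,3)
  next x-line at t=0.6697, next y-line at t=0.9400; Δt_x=1.1547, Δt_y=2.0000
    x: enter (2,3) at t=0.6697
    y: enter (2,4) at t=0.9400
    x: enter (3,4) at t=1.8244
    y: enter (3,5) at t=2.9400
    x: enter (4,5) at t=2.9791
    x: enter (5,5) at t=4.1338 ← occupied
  → r_5 = 4.1338
beam 6: φ=90°, α=75°
  dir = (cos 75°, sin 75°) = (0.2588, 0.9659); from cell (1,3)
  next x-line at t=2.2409, next y-line at t=0.4866; Δt_x=3.8637, Δt_y=1.0353
    y: enter (1,4) at t=0.4866
    y: enter (1,5) at t=1.5219
    x: enter (2,5) at t=2.2409
    y: enter (2,6) at t=2.5571
    y: enter (2,7) at t=3.5924
    y: enter (2,8) at t=4.6277 ← occupied
  → r_6 = 4.6277
beam 7: φ=135°, α=120°
  dir = (cos 120°, sin 120°) = (-0.5000, 0.8660); from cell (1,3)
  next x-line at t=0.8400, next y-line at t=0.5427; Δt_x=2.0000, Δt_y=1.1547
    y: enter (1,4) at t=0.5427
    x: enter (0,4) at t=0.8400 ← occupied
  → r_7 = 0.8400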